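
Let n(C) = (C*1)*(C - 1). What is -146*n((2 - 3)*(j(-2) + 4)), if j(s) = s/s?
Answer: -4380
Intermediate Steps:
j(s) = 1
n(C) = C*(-1 + C)
-146*n((2 - 3)*(j(-2) + 4)) = -146*(2 - 3)*(1 + 4)*(-1 + (2 - 3)*(1 + 4)) = -146*(-1*5)*(-1 - 1*5) = -(-730)*(-1 - 5) = -(-730)*(-6) = -146*30 = -4380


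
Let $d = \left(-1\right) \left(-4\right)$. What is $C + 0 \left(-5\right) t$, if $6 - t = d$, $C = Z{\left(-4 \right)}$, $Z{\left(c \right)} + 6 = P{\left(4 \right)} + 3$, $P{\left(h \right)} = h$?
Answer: $1$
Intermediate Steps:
$Z{\left(c \right)} = 1$ ($Z{\left(c \right)} = -6 + \left(4 + 3\right) = -6 + 7 = 1$)
$C = 1$
$d = 4$
$t = 2$ ($t = 6 - 4 = 2$)
$C + 0 \left(-5\right) t = 1 + 0 \left(-5\right) 2 = 1 + 0 \cdot 2 = 1 + 0 = 1$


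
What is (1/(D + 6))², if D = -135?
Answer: 1/16641 ≈ 6.0093e-5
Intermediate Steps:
(1/(D + 6))² = (1/(-135 + 6))² = (1/(-129))² = (-1/129)² = 1/16641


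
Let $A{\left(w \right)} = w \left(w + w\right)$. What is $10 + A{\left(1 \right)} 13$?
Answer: $36$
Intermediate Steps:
$A{\left(w \right)} = 2 w^{2}$ ($A{\left(w \right)} = w 2 w = 2 w^{2}$)
$10 + A{\left(1 \right)} 13 = 10 + 2 \cdot 1^{2} \cdot 13 = 10 + 2 \cdot 1 \cdot 13 = 10 + 2 \cdot 13 = 10 + 26 = 36$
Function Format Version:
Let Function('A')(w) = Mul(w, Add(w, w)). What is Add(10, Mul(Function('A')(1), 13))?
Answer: 36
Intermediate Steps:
Function('A')(w) = Mul(2, Pow(w, 2)) (Function('A')(w) = Mul(w, Mul(2, w)) = Mul(2, Pow(w, 2)))
Add(10, Mul(Function('A')(1), 13)) = Add(10, Mul(Mul(2, Pow(1, 2)), 13)) = Add(10, Mul(Mul(2, 1), 13)) = Add(10, Mul(2, 13)) = Add(10, 26) = 36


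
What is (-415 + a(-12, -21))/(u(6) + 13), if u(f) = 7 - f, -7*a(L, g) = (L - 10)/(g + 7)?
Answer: -10173/343 ≈ -29.659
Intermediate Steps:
a(L, g) = -(-10 + L)/(7*(7 + g)) (a(L, g) = -(L - 10)/(7*(g + 7)) = -(-10 + L)/(7*(7 + g)))
(-415 + a(-12, -21))/(u(6) + 13) = (-415 + (10 - 1*(-12))/(7*(7 - 21)))/((7 - 1*6) + 13) = (-415 + (⅐)*(10 + 12)/(-14))/((7 - 6) + 13) = (-415 + (⅐)*(-1/14)*22)/(1 + 13) = (-415 - 11/49)/14 = -20346/49*1/14 = -10173/343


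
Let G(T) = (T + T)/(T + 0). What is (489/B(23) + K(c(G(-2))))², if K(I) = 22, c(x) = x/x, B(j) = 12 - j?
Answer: 61009/121 ≈ 504.21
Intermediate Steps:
G(T) = 2 (G(T) = (2*T)/T = 2)
c(x) = 1
(489/B(23) + K(c(G(-2))))² = (489/(12 - 1*23) + 22)² = (489/(12 - 23) + 22)² = (489/(-11) + 22)² = (489*(-1/11) + 22)² = (-489/11 + 22)² = (-247/11)² = 61009/121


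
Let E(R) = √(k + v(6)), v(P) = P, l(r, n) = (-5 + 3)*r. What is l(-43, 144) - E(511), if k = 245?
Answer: 86 - √251 ≈ 70.157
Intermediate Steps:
l(r, n) = -2*r
E(R) = √251 (E(R) = √(245 + 6) = √251)
l(-43, 144) - E(511) = -2*(-43) - √251 = 86 - √251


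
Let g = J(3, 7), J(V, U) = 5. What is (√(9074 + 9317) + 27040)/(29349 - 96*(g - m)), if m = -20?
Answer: 2080/2073 + √18391/26949 ≈ 1.0084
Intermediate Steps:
g = 5
(√(9074 + 9317) + 27040)/(29349 - 96*(g - m)) = (√(9074 + 9317) + 27040)/(29349 - 96*(5 - 1*(-20))) = (√18391 + 27040)/(29349 - 96*(5 + 20)) = (27040 + √18391)/(29349 - 96*25) = (27040 + √18391)/(29349 - 2400) = (27040 + √18391)/26949 = (27040 + √18391)*(1/26949) = 2080/2073 + √18391/26949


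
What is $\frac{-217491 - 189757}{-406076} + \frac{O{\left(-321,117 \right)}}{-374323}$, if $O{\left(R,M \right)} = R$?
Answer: $\frac{38143160875}{38000896637} \approx 1.0037$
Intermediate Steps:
$\frac{-217491 - 189757}{-406076} + \frac{O{\left(-321,117 \right)}}{-374323} = \frac{-217491 - 189757}{-406076} - \frac{321}{-374323} = \left(-217491 - 189757\right) \left(- \frac{1}{406076}\right) - - \frac{321}{374323} = \left(-407248\right) \left(- \frac{1}{406076}\right) + \frac{321}{374323} = \frac{101812}{101519} + \frac{321}{374323} = \frac{38143160875}{38000896637}$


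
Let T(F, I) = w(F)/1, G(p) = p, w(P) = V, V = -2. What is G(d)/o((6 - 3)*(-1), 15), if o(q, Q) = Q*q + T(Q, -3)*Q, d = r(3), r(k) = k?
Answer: -1/25 ≈ -0.040000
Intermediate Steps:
d = 3
w(P) = -2
T(F, I) = -2 (T(F, I) = -2/1 = -2*1 = -2)
o(q, Q) = -2*Q + Q*q (o(q, Q) = Q*q - 2*Q = -2*Q + Q*q)
G(d)/o((6 - 3)*(-1), 15) = 3/((15*(-2 + (6 - 3)*(-1)))) = 3/((15*(-2 + 3*(-1)))) = 3/((15*(-2 - 3))) = 3/((15*(-5))) = 3/(-75) = 3*(-1/75) = -1/25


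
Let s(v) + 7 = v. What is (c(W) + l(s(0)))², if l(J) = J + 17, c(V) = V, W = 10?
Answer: 400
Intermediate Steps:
s(v) = -7 + v
l(J) = 17 + J
(c(W) + l(s(0)))² = (10 + (17 + (-7 + 0)))² = (10 + (17 - 7))² = (10 + 10)² = 20² = 400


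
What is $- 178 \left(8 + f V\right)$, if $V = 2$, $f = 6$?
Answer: $-3560$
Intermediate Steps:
$- 178 \left(8 + f V\right) = - 178 \left(8 + 6 \cdot 2\right) = - 178 \left(8 + 12\right) = \left(-178\right) 20 = -3560$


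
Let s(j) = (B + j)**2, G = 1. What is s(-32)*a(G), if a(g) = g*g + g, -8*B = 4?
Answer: 4225/2 ≈ 2112.5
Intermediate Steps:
B = -1/2 (B = -1/8*4 = -1/2 ≈ -0.50000)
a(g) = g + g**2 (a(g) = g**2 + g = g + g**2)
s(j) = (-1/2 + j)**2
s(-32)*a(G) = ((-1 + 2*(-32))**2/4)*(1*(1 + 1)) = ((-1 - 64)**2/4)*(1*2) = ((1/4)*(-65)**2)*2 = ((1/4)*4225)*2 = (4225/4)*2 = 4225/2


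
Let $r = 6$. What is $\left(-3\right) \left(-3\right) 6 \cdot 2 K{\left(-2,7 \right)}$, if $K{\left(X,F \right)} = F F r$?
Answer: $31752$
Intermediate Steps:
$K{\left(X,F \right)} = 6 F^{2}$ ($K{\left(X,F \right)} = F F 6 = F^{2} \cdot 6 = 6 F^{2}$)
$\left(-3\right) \left(-3\right) 6 \cdot 2 K{\left(-2,7 \right)} = \left(-3\right) \left(-3\right) 6 \cdot 2 \cdot 6 \cdot 7^{2} = 9 \cdot 6 \cdot 2 \cdot 6 \cdot 49 = 54 \cdot 2 \cdot 294 = 108 \cdot 294 = 31752$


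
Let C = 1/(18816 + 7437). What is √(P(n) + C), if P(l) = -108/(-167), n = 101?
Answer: √1381278250249/1461417 ≈ 0.80420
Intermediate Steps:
C = 1/26253 ≈ 3.8091e-5
P(l) = 108/167 (P(l) = -108*(-1/167) = 108/167)
√(P(n) + C) = √(108/167 + 1/26253) = √(2835491/4384251) = √1381278250249/1461417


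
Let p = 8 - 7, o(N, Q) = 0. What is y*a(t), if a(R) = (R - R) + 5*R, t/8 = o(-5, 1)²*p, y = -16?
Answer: 0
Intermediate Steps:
p = 1
t = 0 (t = 8*(0²*1) = 8*(0*1) = 8*0 = 0)
a(R) = 5*R (a(R) = 0 + 5*R = 5*R)
y*a(t) = -80*0 = -16*0 = 0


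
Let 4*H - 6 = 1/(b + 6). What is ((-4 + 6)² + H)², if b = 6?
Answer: 70225/2304 ≈ 30.480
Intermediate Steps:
H = 73/48 (H = 3/2 + 1/(4*(6 + 6)) = 3/2 + (¼)/12 = 3/2 + (¼)*(1/12) = 3/2 + 1/48 = 73/48 ≈ 1.5208)
((-4 + 6)² + H)² = ((-4 + 6)² + 73/48)² = (2² + 73/48)² = (4 + 73/48)² = (265/48)² = 70225/2304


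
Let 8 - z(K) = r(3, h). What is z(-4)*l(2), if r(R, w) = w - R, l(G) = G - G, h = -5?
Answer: 0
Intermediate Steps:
l(G) = 0
z(K) = 16 (z(K) = 8 - (-5 - 1*3) = 8 - (-5 - 3) = 8 - 1*(-8) = 8 + 8 = 16)
z(-4)*l(2) = 16*0 = 0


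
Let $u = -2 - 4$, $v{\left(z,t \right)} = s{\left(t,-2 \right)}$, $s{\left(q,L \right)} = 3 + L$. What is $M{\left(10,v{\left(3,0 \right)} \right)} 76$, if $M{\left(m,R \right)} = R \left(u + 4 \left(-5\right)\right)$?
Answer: $-1976$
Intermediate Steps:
$v{\left(z,t \right)} = 1$ ($v{\left(z,t \right)} = 3 - 2 = 1$)
$u = -6$ ($u = -2 - 4 = -6$)
$M{\left(m,R \right)} = - 26 R$ ($M{\left(m,R \right)} = R \left(-6 + 4 \left(-5\right)\right) = R \left(-6 - 20\right) = R \left(-26\right) = - 26 R$)
$M{\left(10,v{\left(3,0 \right)} \right)} 76 = \left(-26\right) 1 \cdot 76 = \left(-26\right) 76 = -1976$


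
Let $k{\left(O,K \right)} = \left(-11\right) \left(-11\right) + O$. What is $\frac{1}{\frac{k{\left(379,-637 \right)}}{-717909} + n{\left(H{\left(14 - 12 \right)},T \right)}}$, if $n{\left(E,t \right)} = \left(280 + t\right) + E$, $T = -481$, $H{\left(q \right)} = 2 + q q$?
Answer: $- \frac{717909}{139992755} \approx -0.0051282$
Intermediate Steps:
$H{\left(q \right)} = 2 + q^{2}$
$k{\left(O,K \right)} = 121 + O$
$n{\left(E,t \right)} = 280 + E + t$
$\frac{1}{\frac{k{\left(379,-637 \right)}}{-717909} + n{\left(H{\left(14 - 12 \right)},T \right)}} = \frac{1}{\frac{121 + 379}{-717909} + \left(280 + \left(2 + \left(14 - 12\right)^{2}\right) - 481\right)} = \frac{1}{500 \left(- \frac{1}{717909}\right) + \left(280 + \left(2 + \left(14 - 12\right)^{2}\right) - 481\right)} = \frac{1}{- \frac{500}{717909} + \left(280 + \left(2 + 2^{2}\right) - 481\right)} = \frac{1}{- \frac{500}{717909} + \left(280 + \left(2 + 4\right) - 481\right)} = \frac{1}{- \frac{500}{717909} + \left(280 + 6 - 481\right)} = \frac{1}{- \frac{500}{717909} - 195} = \frac{1}{- \frac{139992755}{717909}} = - \frac{717909}{139992755}$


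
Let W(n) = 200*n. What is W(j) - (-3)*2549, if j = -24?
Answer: 2847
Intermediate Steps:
W(j) - (-3)*2549 = 200*(-24) - (-3)*2549 = -4800 - 1*(-7647) = -4800 + 7647 = 2847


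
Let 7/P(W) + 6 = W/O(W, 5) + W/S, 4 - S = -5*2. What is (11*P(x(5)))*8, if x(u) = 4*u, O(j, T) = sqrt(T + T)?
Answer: 17248/117 + 7546*sqrt(10)/117 ≈ 351.37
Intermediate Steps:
O(j, T) = sqrt(2)*sqrt(T) (O(j, T) = sqrt(2*T) = sqrt(2)*sqrt(T))
S = 14 (S = 4 - (-5)*2 = 4 - 1*(-10) = 4 + 10 = 14)
P(W) = 7/(-6 + W/14 + W*sqrt(10)/10) (P(W) = 7/(-6 + (W/((sqrt(2)*sqrt(5))) + W/14)) = 7/(-6 + (W/(sqrt(10)) + W*(1/14))) = 7/(-6 + (W*(sqrt(10)/10) + W/14)) = 7/(-6 + (W*sqrt(10)/10 + W/14)) = 7/(-6 + (W/14 + W*sqrt(10)/10)) = 7/(-6 + W/14 + W*sqrt(10)/10))
(11*P(x(5)))*8 = (11*(98*sqrt(10)/(-84*sqrt(10) + 14*(4*5) + (4*5)*sqrt(10))))*8 = (11*(98*sqrt(10)/(-84*sqrt(10) + 14*20 + 20*sqrt(10))))*8 = (11*(98*sqrt(10)/(-84*sqrt(10) + 280 + 20*sqrt(10))))*8 = (11*(98*sqrt(10)/(280 - 64*sqrt(10))))*8 = (1078*sqrt(10)/(280 - 64*sqrt(10)))*8 = 8624*sqrt(10)/(280 - 64*sqrt(10))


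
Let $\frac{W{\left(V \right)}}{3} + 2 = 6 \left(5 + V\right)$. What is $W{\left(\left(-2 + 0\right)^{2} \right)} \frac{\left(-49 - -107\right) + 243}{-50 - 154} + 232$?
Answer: $\frac{31}{17} \approx 1.8235$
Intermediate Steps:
$W{\left(V \right)} = 84 + 18 V$ ($W{\left(V \right)} = -6 + 3 \cdot 6 \left(5 + V\right) = -6 + 3 \left(30 + 6 V\right) = -6 + \left(90 + 18 V\right) = 84 + 18 V$)
$W{\left(\left(-2 + 0\right)^{2} \right)} \frac{\left(-49 - -107\right) + 243}{-50 - 154} + 232 = \left(84 + 18 \left(-2 + 0\right)^{2}\right) \frac{\left(-49 - -107\right) + 243}{-50 - 154} + 232 = \left(84 + 18 \left(-2\right)^{2}\right) \frac{\left(-49 + 107\right) + 243}{-204} + 232 = \left(84 + 18 \cdot 4\right) \left(58 + 243\right) \left(- \frac{1}{204}\right) + 232 = \left(84 + 72\right) 301 \left(- \frac{1}{204}\right) + 232 = 156 \left(- \frac{301}{204}\right) + 232 = - \frac{3913}{17} + 232 = \frac{31}{17}$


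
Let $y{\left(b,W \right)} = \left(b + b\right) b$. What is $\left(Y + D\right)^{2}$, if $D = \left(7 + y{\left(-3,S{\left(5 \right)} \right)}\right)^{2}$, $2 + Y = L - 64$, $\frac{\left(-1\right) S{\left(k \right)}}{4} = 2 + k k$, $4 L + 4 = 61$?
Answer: $\frac{5257849}{16} \approx 3.2862 \cdot 10^{5}$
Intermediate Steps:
$L = \frac{57}{4}$ ($L = -1 + \frac{1}{4} \cdot 61 = -1 + \frac{61}{4} = \frac{57}{4} \approx 14.25$)
$S{\left(k \right)} = -8 - 4 k^{2}$ ($S{\left(k \right)} = - 4 \left(2 + k k\right) = - 4 \left(2 + k^{2}\right) = -8 - 4 k^{2}$)
$y{\left(b,W \right)} = 2 b^{2}$ ($y{\left(b,W \right)} = 2 b b = 2 b^{2}$)
$Y = - \frac{207}{4}$ ($Y = -2 + \left(\frac{57}{4} - 64\right) = -2 - \frac{199}{4} = - \frac{207}{4} \approx -51.75$)
$D = 625$ ($D = \left(7 + 2 \left(-3\right)^{2}\right)^{2} = \left(7 + 2 \cdot 9\right)^{2} = \left(7 + 18\right)^{2} = 25^{2} = 625$)
$\left(Y + D\right)^{2} = \left(- \frac{207}{4} + 625\right)^{2} = \left(\frac{2293}{4}\right)^{2} = \frac{5257849}{16}$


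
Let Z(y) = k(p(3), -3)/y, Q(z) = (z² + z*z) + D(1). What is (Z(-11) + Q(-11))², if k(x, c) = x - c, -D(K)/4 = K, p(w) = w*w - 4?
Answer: 6812100/121 ≈ 56298.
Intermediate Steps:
p(w) = -4 + w² (p(w) = w² - 4 = -4 + w²)
D(K) = -4*K
Q(z) = -4 + 2*z² (Q(z) = (z² + z*z) - 4*1 = (z² + z²) - 4 = 2*z² - 4 = -4 + 2*z²)
Z(y) = 8/y (Z(y) = ((-4 + 3²) - 1*(-3))/y = ((-4 + 9) + 3)/y = (5 + 3)/y = 8/y)
(Z(-11) + Q(-11))² = (8/(-11) + (-4 + 2*(-11)²))² = (8*(-1/11) + (-4 + 2*121))² = (-8/11 + (-4 + 242))² = (-8/11 + 238)² = (2610/11)² = 6812100/121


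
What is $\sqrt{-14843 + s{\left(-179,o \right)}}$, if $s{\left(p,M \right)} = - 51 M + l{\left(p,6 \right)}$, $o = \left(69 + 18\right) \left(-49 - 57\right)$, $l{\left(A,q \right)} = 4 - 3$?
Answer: $2 \sqrt{113870} \approx 674.89$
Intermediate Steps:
$l{\left(A,q \right)} = 1$ ($l{\left(A,q \right)} = 4 - 3 = 1$)
$o = -9222$ ($o = 87 \left(-106\right) = -9222$)
$s{\left(p,M \right)} = 1 - 51 M$ ($s{\left(p,M \right)} = - 51 M + 1 = 1 - 51 M$)
$\sqrt{-14843 + s{\left(-179,o \right)}} = \sqrt{-14843 + \left(1 - -470322\right)} = \sqrt{-14843 + \left(1 + 470322\right)} = \sqrt{-14843 + 470323} = \sqrt{455480} = 2 \sqrt{113870}$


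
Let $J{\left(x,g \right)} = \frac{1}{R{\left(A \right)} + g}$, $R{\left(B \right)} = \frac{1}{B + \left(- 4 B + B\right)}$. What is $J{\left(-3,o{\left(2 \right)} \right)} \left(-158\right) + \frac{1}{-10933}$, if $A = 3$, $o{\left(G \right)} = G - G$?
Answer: $\frac{10364483}{10933} \approx 948.0$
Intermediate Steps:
$o{\left(G \right)} = 0$
$R{\left(B \right)} = - \frac{1}{2 B}$ ($R{\left(B \right)} = \frac{1}{B - 3 B} = \frac{1}{\left(-2\right) B} = - \frac{1}{2 B}$)
$J{\left(x,g \right)} = \frac{1}{- \frac{1}{6} + g}$ ($J{\left(x,g \right)} = \frac{1}{- \frac{1}{2 \cdot 3} + g} = \frac{1}{\left(- \frac{1}{2}\right) \frac{1}{3} + g} = \frac{1}{- \frac{1}{6} + g}$)
$J{\left(-3,o{\left(2 \right)} \right)} \left(-158\right) + \frac{1}{-10933} = \frac{6}{-1 + 6 \cdot 0} \left(-158\right) + \frac{1}{-10933} = \frac{6}{-1 + 0} \left(-158\right) - \frac{1}{10933} = \frac{6}{-1} \left(-158\right) - \frac{1}{10933} = 6 \left(-1\right) \left(-158\right) - \frac{1}{10933} = \left(-6\right) \left(-158\right) - \frac{1}{10933} = 948 - \frac{1}{10933} = \frac{10364483}{10933}$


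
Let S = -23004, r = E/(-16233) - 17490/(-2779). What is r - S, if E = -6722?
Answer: 148292528948/6444501 ≈ 23011.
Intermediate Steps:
r = 43227944/6444501 (r = -6722/(-16233) - 17490/(-2779) = -6722*(-1/16233) - 17490*(-1/2779) = 6722/16233 + 17490/2779 = 43227944/6444501 ≈ 6.7077)
r - S = 43227944/6444501 - 1*(-23004) = 43227944/6444501 + 23004 = 148292528948/6444501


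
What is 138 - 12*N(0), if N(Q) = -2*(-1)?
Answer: 114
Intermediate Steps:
N(Q) = 2
138 - 12*N(0) = 138 - 12*2 = 138 - 24 = 114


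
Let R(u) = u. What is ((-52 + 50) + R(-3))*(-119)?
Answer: 595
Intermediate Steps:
((-52 + 50) + R(-3))*(-119) = ((-52 + 50) - 3)*(-119) = (-2 - 3)*(-119) = -5*(-119) = 595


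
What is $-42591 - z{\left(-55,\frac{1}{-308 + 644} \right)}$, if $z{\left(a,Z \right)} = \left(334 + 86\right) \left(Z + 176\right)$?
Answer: $- \frac{466049}{4} \approx -1.1651 \cdot 10^{5}$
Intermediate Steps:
$z{\left(a,Z \right)} = 73920 + 420 Z$ ($z{\left(a,Z \right)} = 420 \left(176 + Z\right) = 73920 + 420 Z$)
$-42591 - z{\left(-55,\frac{1}{-308 + 644} \right)} = -42591 - \left(73920 + \frac{420}{-308 + 644}\right) = -42591 - \left(73920 + \frac{420}{336}\right) = -42591 - \left(73920 + 420 \cdot \frac{1}{336}\right) = -42591 - \left(73920 + \frac{5}{4}\right) = -42591 - \frac{295685}{4} = - \frac{466049}{4}$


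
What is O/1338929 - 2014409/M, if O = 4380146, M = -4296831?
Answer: 21517897745287/5753151633999 ≈ 3.7402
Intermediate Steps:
O/1338929 - 2014409/M = 4380146/1338929 - 2014409/(-4296831) = 4380146*(1/1338929) - 2014409*(-1/4296831) = 4380146/1338929 + 2014409/4296831 = 21517897745287/5753151633999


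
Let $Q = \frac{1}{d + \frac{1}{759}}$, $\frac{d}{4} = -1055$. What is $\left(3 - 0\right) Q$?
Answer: $- \frac{2277}{3202979} \approx -0.0007109$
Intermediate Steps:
$d = -4220$ ($d = 4 \left(-1055\right) = -4220$)
$Q = - \frac{759}{3202979}$ ($Q = \frac{1}{-4220 + \frac{1}{759}} = \frac{1}{- \frac{3202979}{759}} = - \frac{759}{3202979} \approx -0.00023697$)
$\left(3 - 0\right) Q = \left(3 - 0\right) \left(- \frac{759}{3202979}\right) = \left(3 + 0\right) \left(- \frac{759}{3202979}\right) = 3 \left(- \frac{759}{3202979}\right) = - \frac{2277}{3202979}$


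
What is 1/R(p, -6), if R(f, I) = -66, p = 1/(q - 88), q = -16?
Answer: -1/66 ≈ -0.015152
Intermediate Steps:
p = -1/104 (p = 1/(-16 - 88) = 1/(-104) = -1/104 ≈ -0.0096154)
1/R(p, -6) = 1/(-66) = -1/66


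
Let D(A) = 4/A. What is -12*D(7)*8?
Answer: -384/7 ≈ -54.857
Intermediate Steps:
-12*D(7)*8 = -48/7*8 = -384/7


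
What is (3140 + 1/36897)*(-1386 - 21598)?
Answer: -2662847657704/36897 ≈ -7.2170e+7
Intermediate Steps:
(3140 + 1/36897)*(-1386 - 21598) = (3140 + 1/36897)*(-22984) = (115856581/36897)*(-22984) = -2662847657704/36897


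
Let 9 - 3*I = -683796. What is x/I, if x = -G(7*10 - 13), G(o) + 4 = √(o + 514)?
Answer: 4/227935 - √571/227935 ≈ -8.7286e-5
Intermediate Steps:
I = 227935 (I = 3 - ⅓*(-683796) = 3 + 227932 = 227935)
G(o) = -4 + √(514 + o) (G(o) = -4 + √(o + 514) = -4 + √(514 + o))
x = 4 - √571 (x = -(-4 + √(514 + (7*10 - 13))) = -(-4 + √(514 + (70 - 13))) = -(-4 + √(514 + 57)) = -(-4 + √571) = 4 - √571 ≈ -19.896)
x/I = (4 - √571)/227935 = (4 - √571)*(1/227935) = 4/227935 - √571/227935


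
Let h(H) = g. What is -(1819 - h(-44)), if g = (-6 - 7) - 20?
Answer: -1852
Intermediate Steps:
g = -33 (g = -13 - 20 = -33)
h(H) = -33
-(1819 - h(-44)) = -(1819 - 1*(-33)) = -(1819 + 33) = -1*1852 = -1852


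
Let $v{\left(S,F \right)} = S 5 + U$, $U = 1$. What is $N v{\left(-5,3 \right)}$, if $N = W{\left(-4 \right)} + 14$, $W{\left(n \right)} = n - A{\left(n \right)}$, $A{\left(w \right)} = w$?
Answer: $-336$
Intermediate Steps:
$W{\left(n \right)} = 0$ ($W{\left(n \right)} = n - n = 0$)
$N = 14$ ($N = 0 + 14 = 14$)
$v{\left(S,F \right)} = 1 + 5 S$ ($v{\left(S,F \right)} = S 5 + 1 = 5 S + 1 = 1 + 5 S$)
$N v{\left(-5,3 \right)} = 14 \left(1 + 5 \left(-5\right)\right) = 14 \left(1 - 25\right) = 14 \left(-24\right) = -336$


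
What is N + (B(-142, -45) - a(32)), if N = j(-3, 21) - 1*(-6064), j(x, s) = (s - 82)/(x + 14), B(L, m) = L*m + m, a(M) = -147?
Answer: 138055/11 ≈ 12550.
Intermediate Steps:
B(L, m) = m + L*m
j(x, s) = (-82 + s)/(14 + x)
N = 66643/11 (N = (-82 + 21)/(14 - 3) - 1*(-6064) = -61/11 + 6064 = 66643/11 ≈ 6058.5)
N + (B(-142, -45) - a(32)) = 66643/11 + (-45*(1 - 142) - 1*(-147)) = 66643/11 + (-45*(-141) + 147) = 66643/11 + (6345 + 147) = 66643/11 + 6492 = 138055/11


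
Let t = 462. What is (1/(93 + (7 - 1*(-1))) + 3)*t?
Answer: 140448/101 ≈ 1390.6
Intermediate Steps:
(1/(93 + (7 - 1*(-1))) + 3)*t = (1/(93 + (7 - 1*(-1))) + 3)*462 = (1/(93 + (7 + 1)) + 3)*462 = (1/(93 + 8) + 3)*462 = (1/101 + 3)*462 = (304/101)*462 = 140448/101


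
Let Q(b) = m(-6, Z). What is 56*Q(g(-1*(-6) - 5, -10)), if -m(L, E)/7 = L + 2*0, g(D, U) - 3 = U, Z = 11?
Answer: 2352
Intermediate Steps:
g(D, U) = 3 + U
m(L, E) = -7*L (m(L, E) = -7*(L + 2*0) = -7*(L + 0) = -7*L)
Q(b) = 42 (Q(b) = -7*(-6) = 42)
56*Q(g(-1*(-6) - 5, -10)) = 56*42 = 2352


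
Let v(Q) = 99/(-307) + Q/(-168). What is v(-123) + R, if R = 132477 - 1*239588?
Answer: -1841445269/17192 ≈ -1.0711e+5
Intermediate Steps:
v(Q) = -99/307 - Q/168 (v(Q) = 99*(-1/307) + Q*(-1/168) = -99/307 - Q/168)
R = -107111 (R = 132477 - 239588 = -107111)
v(-123) + R = (-99/307 - 1/168*(-123)) - 107111 = (-99/307 + 41/56) - 107111 = 7043/17192 - 107111 = -1841445269/17192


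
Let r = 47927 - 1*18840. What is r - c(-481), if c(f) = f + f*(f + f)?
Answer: -433154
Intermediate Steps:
r = 29087 (r = 47927 - 18840 = 29087)
c(f) = f + 2*f² (c(f) = f + f*(2*f) = f + 2*f²)
r - c(-481) = 29087 - (-481)*(1 + 2*(-481)) = 29087 - (-481)*(1 - 962) = 29087 - (-481)*(-961) = 29087 - 1*462241 = 29087 - 462241 = -433154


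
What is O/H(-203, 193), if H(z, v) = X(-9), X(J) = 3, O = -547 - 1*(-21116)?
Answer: 20569/3 ≈ 6856.3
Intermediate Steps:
O = 20569 (O = -547 + 21116 = 20569)
H(z, v) = 3
O/H(-203, 193) = 20569/3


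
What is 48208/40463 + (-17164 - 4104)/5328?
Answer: -150928715/53896716 ≈ -2.8003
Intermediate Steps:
48208/40463 + (-17164 - 4104)/5328 = 48208*(1/40463) - 21268*1/5328 = 48208/40463 - 5317/1332 = -150928715/53896716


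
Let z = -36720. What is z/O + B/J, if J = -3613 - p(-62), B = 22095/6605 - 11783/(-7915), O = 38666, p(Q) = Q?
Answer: -682651682424824/717800340575345 ≈ -0.95103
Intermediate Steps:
B = 50541728/10455715 (B = 22095*(1/6605) - 11783*(-1/7915) = 4419/1321 + 11783/7915 = 50541728/10455715 ≈ 4.8339)
J = -3551 (J = -3613 - 1*(-62) = -3613 + 62 = -3551)
z/O + B/J = -36720/38666 + (50541728/10455715)/(-3551) = -36720*1/38666 + (50541728/10455715)*(-1/3551) = -18360/19333 - 50541728/37128243965 = -682651682424824/717800340575345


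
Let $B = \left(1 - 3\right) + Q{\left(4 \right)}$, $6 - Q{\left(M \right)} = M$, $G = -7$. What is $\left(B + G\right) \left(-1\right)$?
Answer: $7$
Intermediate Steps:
$Q{\left(M \right)} = 6 - M$
$B = 0$ ($B = \left(1 - 3\right) + \left(6 - 4\right) = -2 + \left(6 - 4\right) = -2 + 2 = 0$)
$\left(B + G\right) \left(-1\right) = \left(0 - 7\right) \left(-1\right) = \left(-7\right) \left(-1\right) = 7$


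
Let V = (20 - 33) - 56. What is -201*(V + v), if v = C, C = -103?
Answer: 34572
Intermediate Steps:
V = -69 (V = -13 - 56 = -69)
v = -103
-201*(V + v) = -201*(-69 - 103) = -201*(-172) = 34572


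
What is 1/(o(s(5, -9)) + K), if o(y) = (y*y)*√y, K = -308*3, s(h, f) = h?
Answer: -924/850651 - 25*√5/850651 ≈ -0.0011519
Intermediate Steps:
K = -924
o(y) = y^(5/2) (o(y) = y²*√y = y^(5/2))
1/(o(s(5, -9)) + K) = 1/(5^(5/2) - 924) = 1/(25*√5 - 924) = 1/(-924 + 25*√5)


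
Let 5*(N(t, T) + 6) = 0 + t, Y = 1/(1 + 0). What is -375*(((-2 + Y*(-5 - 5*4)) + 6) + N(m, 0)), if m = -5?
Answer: 10500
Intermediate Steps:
Y = 1 (Y = 1/1 = 1)
N(t, T) = -6 + t/5 (N(t, T) = -6 + (0 + t)/5 = -6 + t/5)
-375*(((-2 + Y*(-5 - 5*4)) + 6) + N(m, 0)) = -375*(((-2 + 1*(-5 - 5*4)) + 6) + (-6 + (⅕)*(-5))) = -375*(((-2 + 1*(-5 - 20)) + 6) + (-6 - 1)) = -375*(((-2 + 1*(-25)) + 6) - 7) = -375*(((-2 - 25) + 6) - 7) = -375*((-27 + 6) - 7) = -375*(-21 - 7) = -375*(-28) = 10500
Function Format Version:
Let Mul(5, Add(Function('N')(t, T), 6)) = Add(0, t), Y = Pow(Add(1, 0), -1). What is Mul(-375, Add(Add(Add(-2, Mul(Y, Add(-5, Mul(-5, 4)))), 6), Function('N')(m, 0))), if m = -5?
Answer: 10500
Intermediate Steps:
Y = 1 (Y = Pow(1, -1) = 1)
Function('N')(t, T) = Add(-6, Mul(Rational(1, 5), t)) (Function('N')(t, T) = Add(-6, Mul(Rational(1, 5), Add(0, t))) = Add(-6, Mul(Rational(1, 5), t)))
Mul(-375, Add(Add(Add(-2, Mul(Y, Add(-5, Mul(-5, 4)))), 6), Function('N')(m, 0))) = Mul(-375, Add(Add(Add(-2, Mul(1, Add(-5, Mul(-5, 4)))), 6), Add(-6, Mul(Rational(1, 5), -5)))) = Mul(-375, Add(Add(Add(-2, Mul(1, Add(-5, -20))), 6), Add(-6, -1))) = Mul(-375, Add(Add(Add(-2, Mul(1, -25)), 6), -7)) = Mul(-375, Add(Add(Add(-2, -25), 6), -7)) = Mul(-375, Add(Add(-27, 6), -7)) = Mul(-375, Add(-21, -7)) = Mul(-375, -28) = 10500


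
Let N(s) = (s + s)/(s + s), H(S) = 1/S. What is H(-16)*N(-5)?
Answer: -1/16 ≈ -0.062500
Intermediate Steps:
N(s) = 1 (N(s) = (2*s)/((2*s)) = (2*s)*(1/(2*s)) = 1)
H(-16)*N(-5) = 1/(-16) = -1/16*1 = -1/16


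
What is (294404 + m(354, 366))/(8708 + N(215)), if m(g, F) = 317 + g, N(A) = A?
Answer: 295075/8923 ≈ 33.069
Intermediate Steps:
(294404 + m(354, 366))/(8708 + N(215)) = (294404 + (317 + 354))/(8708 + 215) = (294404 + 671)/8923 = 295075*(1/8923) = 295075/8923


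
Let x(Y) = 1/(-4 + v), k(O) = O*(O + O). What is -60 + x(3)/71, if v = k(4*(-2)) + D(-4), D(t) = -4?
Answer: -511199/8520 ≈ -60.000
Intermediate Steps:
k(O) = 2*O² (k(O) = O*(2*O) = 2*O²)
v = 124 (v = 2*(4*(-2))² - 4 = 2*(-8)² - 4 = 2*64 - 4 = 128 - 4 = 124)
x(Y) = 1/120 (x(Y) = 1/(-4 + 124) = 1/120)
-60 + x(3)/71 = -60 + (1/120)/71 = -60 + (1/120)*(1/71) = -60 + 1/8520 = -511199/8520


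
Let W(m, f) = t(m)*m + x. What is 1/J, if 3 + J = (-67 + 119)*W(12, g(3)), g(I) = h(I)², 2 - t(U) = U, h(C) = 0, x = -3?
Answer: -1/6399 ≈ -0.00015627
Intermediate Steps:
t(U) = 2 - U
g(I) = 0 (g(I) = 0² = 0)
W(m, f) = -3 + m*(2 - m) (W(m, f) = (2 - m)*m - 3 = m*(2 - m) - 3 = -3 + m*(2 - m))
J = -6399 (J = -3 + (-67 + 119)*(-3 - 1*12*(-2 + 12)) = -3 + 52*(-3 - 1*12*10) = -3 + 52*(-3 - 120) = -3 + 52*(-123) = -3 - 6396 = -6399)
1/J = 1/(-6399) = -1/6399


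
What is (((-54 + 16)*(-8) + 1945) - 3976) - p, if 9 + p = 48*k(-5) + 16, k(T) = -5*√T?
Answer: -1734 + 240*I*√5 ≈ -1734.0 + 536.66*I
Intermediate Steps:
p = 7 - 240*I*√5 (p = -9 + (48*(-5*I*√5) + 16) = -9 + (-240*I*√5 + 16) = -9 + (16 - 240*I*√5) = 7 - 240*I*√5 ≈ 7.0 - 536.66*I)
(((-54 + 16)*(-8) + 1945) - 3976) - p = (((-54 + 16)*(-8) + 1945) - 3976) - (7 - 240*I*√5) = ((-38*(-8) + 1945) - 3976) + (-7 + 240*I*√5) = ((304 + 1945) - 3976) + (-7 + 240*I*√5) = (2249 - 3976) + (-7 + 240*I*√5) = -1727 + (-7 + 240*I*√5) = -1734 + 240*I*√5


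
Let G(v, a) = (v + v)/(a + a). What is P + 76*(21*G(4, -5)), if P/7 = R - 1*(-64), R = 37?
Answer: -2849/5 ≈ -569.80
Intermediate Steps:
P = 707 (P = 7*(37 - 1*(-64)) = 7*(37 + 64) = 7*101 = 707)
G(v, a) = v/a (G(v, a) = (2*v)/((2*a)) = (2*v)*(1/(2*a)) = v/a)
P + 76*(21*G(4, -5)) = 707 + 76*(21*(4/(-5))) = 707 + 76*(21*(4*(-⅕))) = 707 + 76*(21*(-⅘)) = 707 + 76*(-84/5) = 707 - 6384/5 = -2849/5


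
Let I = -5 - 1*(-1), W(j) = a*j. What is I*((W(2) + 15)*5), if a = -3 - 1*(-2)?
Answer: -260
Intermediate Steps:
a = -1 (a = -3 + 2 = -1)
W(j) = -j
I = -4 (I = -5 + 1 = -4)
I*((W(2) + 15)*5) = -4*(-1*2 + 15)*5 = -4*(-2 + 15)*5 = -52*5 = -4*65 = -260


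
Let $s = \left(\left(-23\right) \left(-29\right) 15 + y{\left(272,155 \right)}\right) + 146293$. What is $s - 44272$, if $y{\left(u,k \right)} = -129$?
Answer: $111897$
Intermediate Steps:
$s = 156169$ ($s = \left(\left(-23\right) \left(-29\right) 15 - 129\right) + 146293 = \left(667 \cdot 15 - 129\right) + 146293 = \left(10005 - 129\right) + 146293 = 9876 + 146293 = 156169$)
$s - 44272 = 156169 - 44272 = 111897$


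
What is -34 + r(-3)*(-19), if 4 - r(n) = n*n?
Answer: 61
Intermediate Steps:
r(n) = 4 - n**2 (r(n) = 4 - n*n = 4 - n**2)
-34 + r(-3)*(-19) = -34 + (4 - 1*(-3)**2)*(-19) = -34 + (4 - 1*9)*(-19) = -34 + (4 - 9)*(-19) = -34 - 5*(-19) = -34 + 95 = 61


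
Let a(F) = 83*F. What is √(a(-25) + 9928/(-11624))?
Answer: 2*I*√1095640462/1453 ≈ 45.562*I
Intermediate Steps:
√(a(-25) + 9928/(-11624)) = √(83*(-25) + 9928/(-11624)) = √(-2075 + 9928*(-1/11624)) = √(-2075 - 1241/1453) = √(-3016216/1453) = 2*I*√1095640462/1453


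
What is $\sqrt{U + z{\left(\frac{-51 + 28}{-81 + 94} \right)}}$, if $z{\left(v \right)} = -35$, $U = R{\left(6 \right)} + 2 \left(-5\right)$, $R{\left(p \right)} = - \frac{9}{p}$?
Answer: $\frac{i \sqrt{186}}{2} \approx 6.8191 i$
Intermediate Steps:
$U = - \frac{23}{2}$ ($U = - \frac{9}{6} + 2 \left(-5\right) = \left(-9\right) \frac{1}{6} - 10 = - \frac{3}{2} - 10 = - \frac{23}{2} \approx -11.5$)
$\sqrt{U + z{\left(\frac{-51 + 28}{-81 + 94} \right)}} = \sqrt{- \frac{23}{2} - 35} = \sqrt{- \frac{93}{2}} = \frac{i \sqrt{186}}{2}$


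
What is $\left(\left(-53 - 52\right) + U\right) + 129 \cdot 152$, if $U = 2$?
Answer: $19505$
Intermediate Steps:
$\left(\left(-53 - 52\right) + U\right) + 129 \cdot 152 = \left(\left(-53 - 52\right) + 2\right) + 129 \cdot 152 = \left(-105 + 2\right) + 19608 = -103 + 19608 = 19505$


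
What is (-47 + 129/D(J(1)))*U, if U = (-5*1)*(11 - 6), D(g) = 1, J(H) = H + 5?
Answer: -2050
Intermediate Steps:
J(H) = 5 + H
U = -25 (U = -5*5 = -25)
(-47 + 129/D(J(1)))*U = (-47 + 129/1)*(-25) = (-47 + 129*1)*(-25) = (-47 + 129)*(-25) = 82*(-25) = -2050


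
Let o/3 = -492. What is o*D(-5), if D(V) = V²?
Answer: -36900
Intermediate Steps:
o = -1476 (o = 3*(-492) = -1476)
o*D(-5) = -1476*(-5)² = -1476*25 = -36900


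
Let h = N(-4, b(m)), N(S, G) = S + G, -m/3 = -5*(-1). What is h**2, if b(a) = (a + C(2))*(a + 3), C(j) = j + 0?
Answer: 23104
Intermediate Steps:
C(j) = j
m = -15 (m = -(-15)*(-1) = -3*5 = -15)
b(a) = (2 + a)*(3 + a) (b(a) = (a + 2)*(a + 3) = (2 + a)*(3 + a))
N(S, G) = G + S
h = 152 (h = (6 + (-15)**2 + 5*(-15)) - 4 = (6 + 225 - 75) - 4 = 156 - 4 = 152)
h**2 = 152**2 = 23104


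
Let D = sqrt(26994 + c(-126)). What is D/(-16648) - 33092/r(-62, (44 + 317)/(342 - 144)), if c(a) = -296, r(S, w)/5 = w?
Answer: -6552216/1805 - sqrt(26698)/16648 ≈ -3630.0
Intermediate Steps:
r(S, w) = 5*w
D = sqrt(26698) (D = sqrt(26994 - 296) = sqrt(26698) ≈ 163.40)
D/(-16648) - 33092/r(-62, (44 + 317)/(342 - 144)) = sqrt(26698)/(-16648) - 33092*(342 - 144)/(5*(44 + 317)) = sqrt(26698)*(-1/16648) - 33092/(5*(361/198)) = -sqrt(26698)/16648 - 33092/(5*(361*(1/198))) = -sqrt(26698)/16648 - 33092/(5*(361/198)) = -sqrt(26698)/16648 - 33092/1805/198 = -sqrt(26698)/16648 - 33092*198/1805 = -sqrt(26698)/16648 - 6552216/1805 = -6552216/1805 - sqrt(26698)/16648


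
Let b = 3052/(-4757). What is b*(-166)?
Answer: 506632/4757 ≈ 106.50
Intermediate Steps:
b = -3052/4757 (b = 3052*(-1/4757) = -3052/4757 ≈ -0.64158)
b*(-166) = -3052/4757*(-166) = 506632/4757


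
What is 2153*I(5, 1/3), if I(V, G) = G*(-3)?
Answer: -2153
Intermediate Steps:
I(V, G) = -3*G
2153*I(5, 1/3) = 2153*(-3/3) = 2153*(-3*1/3) = 2153*(-1) = -2153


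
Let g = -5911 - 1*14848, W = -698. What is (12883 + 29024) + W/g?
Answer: 869948111/20759 ≈ 41907.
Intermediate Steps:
g = -20759 (g = -5911 - 14848 = -20759)
(12883 + 29024) + W/g = (12883 + 29024) - 698/(-20759) = 41907 - 698*(-1/20759) = 41907 + 698/20759 = 869948111/20759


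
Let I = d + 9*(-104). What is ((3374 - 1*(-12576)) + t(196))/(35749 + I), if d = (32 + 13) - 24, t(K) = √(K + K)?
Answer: 7975/17417 + 7*√2/17417 ≈ 0.45845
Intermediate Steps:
t(K) = √2*√K (t(K) = √(2*K) = √2*√K)
d = 21 (d = 45 - 24 = 21)
I = -915 (I = 21 + 9*(-104) = 21 - 936 = -915)
((3374 - 1*(-12576)) + t(196))/(35749 + I) = ((3374 - 1*(-12576)) + √2*√196)/(35749 - 915) = ((3374 + 12576) + √2*14)/34834 = (15950 + 14*√2)*(1/34834) = 7975/17417 + 7*√2/17417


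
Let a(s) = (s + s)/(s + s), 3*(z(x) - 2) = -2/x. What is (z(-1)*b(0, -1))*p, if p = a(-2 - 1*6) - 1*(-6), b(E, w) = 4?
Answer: 224/3 ≈ 74.667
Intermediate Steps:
z(x) = 2 - 2/(3*x) (z(x) = 2 + (-2/x)/3 = 2 - 2/(3*x))
a(s) = 1 (a(s) = (2*s)/((2*s)) = (2*s)*(1/(2*s)) = 1)
p = 7 (p = 1 - 1*(-6) = 1 + 6 = 7)
(z(-1)*b(0, -1))*p = ((2 - 2/3/(-1))*4)*7 = ((2 - 2/3*(-1))*4)*7 = ((2 + 2/3)*4)*7 = ((8/3)*4)*7 = (32/3)*7 = 224/3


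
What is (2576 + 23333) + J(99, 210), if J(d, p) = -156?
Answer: 25753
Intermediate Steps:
(2576 + 23333) + J(99, 210) = (2576 + 23333) - 156 = 25909 - 156 = 25753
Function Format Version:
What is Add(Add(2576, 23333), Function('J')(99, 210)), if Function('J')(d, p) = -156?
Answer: 25753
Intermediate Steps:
Add(Add(2576, 23333), Function('J')(99, 210)) = Add(Add(2576, 23333), -156) = Add(25909, -156) = 25753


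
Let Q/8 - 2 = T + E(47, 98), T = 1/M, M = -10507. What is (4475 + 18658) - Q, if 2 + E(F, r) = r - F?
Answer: 238771583/10507 ≈ 22725.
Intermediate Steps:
E(F, r) = -2 + r - F (E(F, r) = -2 + (r - F) = -2 + r - F)
T = -1/10507 (T = 1/(-10507) = -1/10507 ≈ -9.5175e-5)
Q = 4286848/10507 (Q = 16 + 8*(-1/10507 + (-2 + 98 - 1*47)) = 16 + 8*(-1/10507 + (-2 + 98 - 47)) = 16 + 8*(-1/10507 + 49) = 16 + 8*(514842/10507) = 16 + 4118736/10507 = 4286848/10507 ≈ 408.00)
(4475 + 18658) - Q = (4475 + 18658) - 1*4286848/10507 = 23133 - 4286848/10507 = 238771583/10507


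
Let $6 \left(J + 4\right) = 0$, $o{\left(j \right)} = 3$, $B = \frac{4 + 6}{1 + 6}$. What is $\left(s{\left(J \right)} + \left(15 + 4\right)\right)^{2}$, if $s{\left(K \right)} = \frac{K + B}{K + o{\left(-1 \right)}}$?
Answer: $\frac{22801}{49} \approx 465.33$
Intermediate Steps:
$B = \frac{10}{7} \approx 1.4286$
$J = -4$ ($J = -4 + \frac{1}{6} \cdot 0 = -4 + 0 = -4$)
$s{\left(K \right)} = \frac{\frac{10}{7} + K}{3 + K}$ ($s{\left(K \right)} = \frac{K + \frac{10}{7}}{K + 3} = \frac{\frac{10}{7} + K}{3 + K}$)
$\left(s{\left(J \right)} + \left(15 + 4\right)\right)^{2} = \left(\frac{\frac{10}{7} - 4}{3 - 4} + \left(15 + 4\right)\right)^{2} = \left(\frac{1}{-1} \left(- \frac{18}{7}\right) + 19\right)^{2} = \left(\left(-1\right) \left(- \frac{18}{7}\right) + 19\right)^{2} = \left(\frac{18}{7} + 19\right)^{2} = \left(\frac{151}{7}\right)^{2} = \frac{22801}{49}$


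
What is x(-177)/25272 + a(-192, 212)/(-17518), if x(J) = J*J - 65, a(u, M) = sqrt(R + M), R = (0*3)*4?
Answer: 3908/3159 - sqrt(53)/8759 ≈ 1.2363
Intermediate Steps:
R = 0 (R = 0*4 = 0)
a(u, M) = sqrt(M) (a(u, M) = sqrt(0 + M) = sqrt(M))
x(J) = -65 + J**2 (x(J) = J**2 - 65 = -65 + J**2)
x(-177)/25272 + a(-192, 212)/(-17518) = (-65 + (-177)**2)/25272 + sqrt(212)/(-17518) = (-65 + 31329)*(1/25272) + (2*sqrt(53))*(-1/17518) = 31264*(1/25272) - sqrt(53)/8759 = 3908/3159 - sqrt(53)/8759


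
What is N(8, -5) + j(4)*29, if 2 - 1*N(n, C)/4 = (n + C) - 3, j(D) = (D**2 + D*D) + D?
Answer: 1052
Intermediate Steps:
j(D) = D + 2*D**2 (j(D) = (D**2 + D**2) + D = 2*D**2 + D = D + 2*D**2)
N(n, C) = 20 - 4*C - 4*n (N(n, C) = 8 - 4*((n + C) - 3) = 8 - 4*((C + n) - 3) = 8 - 4*(-3 + C + n) = 8 + (12 - 4*C - 4*n) = 20 - 4*C - 4*n)
N(8, -5) + j(4)*29 = (20 - 4*(-5) - 4*8) + (4*(1 + 2*4))*29 = (20 + 20 - 32) + (4*(1 + 8))*29 = 8 + (4*9)*29 = 8 + 36*29 = 8 + 1044 = 1052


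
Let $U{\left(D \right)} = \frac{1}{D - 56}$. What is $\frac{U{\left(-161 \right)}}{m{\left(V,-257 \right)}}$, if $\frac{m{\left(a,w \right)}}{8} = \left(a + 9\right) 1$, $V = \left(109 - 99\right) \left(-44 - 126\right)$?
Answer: $\frac{1}{2935576} \approx 3.4065 \cdot 10^{-7}$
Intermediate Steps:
$V = -1700$ ($V = 10 \left(-170\right) = -1700$)
$U{\left(D \right)} = \frac{1}{-56 + D}$
$m{\left(a,w \right)} = 72 + 8 a$ ($m{\left(a,w \right)} = 8 \left(a + 9\right) 1 = 8 \left(9 + a\right) 1 = 8 \left(9 + a\right) = 72 + 8 a$)
$\frac{U{\left(-161 \right)}}{m{\left(V,-257 \right)}} = \frac{1}{\left(-56 - 161\right) \left(72 + 8 \left(-1700\right)\right)} = \frac{1}{\left(-217\right) \left(72 - 13600\right)} = - \frac{1}{217 \left(-13528\right)} = \left(- \frac{1}{217}\right) \left(- \frac{1}{13528}\right) = \frac{1}{2935576}$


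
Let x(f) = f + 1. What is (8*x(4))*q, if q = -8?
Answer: -320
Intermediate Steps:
x(f) = 1 + f
(8*x(4))*q = (8*(1 + 4))*(-8) = (8*5)*(-8) = 40*(-8) = -320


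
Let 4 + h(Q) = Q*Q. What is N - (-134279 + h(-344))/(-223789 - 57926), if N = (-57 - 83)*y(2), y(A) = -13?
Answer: 512705353/281715 ≈ 1819.9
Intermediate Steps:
h(Q) = -4 + Q**2 (h(Q) = -4 + Q*Q = -4 + Q**2)
N = 1820 (N = (-57 - 83)*(-13) = -140*(-13) = 1820)
N - (-134279 + h(-344))/(-223789 - 57926) = 1820 - (-134279 + (-4 + (-344)**2))/(-223789 - 57926) = 1820 - (-134279 + (-4 + 118336))/(-281715) = 1820 - (-134279 + 118332)*(-1)/281715 = 1820 - (-15947)*(-1)/281715 = 1820 - 1*15947/281715 = 1820 - 15947/281715 = 512705353/281715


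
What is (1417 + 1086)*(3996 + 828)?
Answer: 12074472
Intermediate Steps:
(1417 + 1086)*(3996 + 828) = 2503*4824 = 12074472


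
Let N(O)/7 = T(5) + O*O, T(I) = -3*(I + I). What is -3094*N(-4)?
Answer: 303212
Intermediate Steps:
T(I) = -6*I
N(O) = -210 + 7*O**2 (N(O) = 7*(-6*5 + O*O) = 7*(-30 + O**2) = -210 + 7*O**2)
-3094*N(-4) = -3094*(-210 + 7*(-4)**2) = -3094*(-210 + 7*16) = -3094*(-210 + 112) = -3094*(-98) = 303212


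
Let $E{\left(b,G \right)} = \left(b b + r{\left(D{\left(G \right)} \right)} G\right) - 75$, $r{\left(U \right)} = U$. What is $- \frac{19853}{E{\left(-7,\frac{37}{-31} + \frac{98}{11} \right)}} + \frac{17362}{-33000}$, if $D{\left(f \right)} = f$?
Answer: $- \frac{7624907278951}{12866221500} \approx -592.63$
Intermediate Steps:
$E{\left(b,G \right)} = -75 + G^{2} + b^{2}$ ($E{\left(b,G \right)} = \left(b b + G G\right) - 75 = \left(b^{2} + G^{2}\right) - 75 = \left(G^{2} + b^{2}\right) - 75 = -75 + G^{2} + b^{2}$)
$- \frac{19853}{E{\left(-7,\frac{37}{-31} + \frac{98}{11} \right)}} + \frac{17362}{-33000} = - \frac{19853}{-75 + \left(\frac{37}{-31} + \frac{98}{11}\right)^{2} + \left(-7\right)^{2}} + \frac{17362}{-33000} = - \frac{19853}{-75 + \left(37 \left(- \frac{1}{31}\right) + 98 \cdot \frac{1}{11}\right)^{2} + 49} + 17362 \left(- \frac{1}{33000}\right) = - \frac{19853}{-75 + \left(- \frac{37}{31} + \frac{98}{11}\right)^{2} + 49} - \frac{8681}{16500} = - \frac{19853}{-75 + \left(\frac{2631}{341}\right)^{2} + 49} - \frac{8681}{16500} = - \frac{19853}{-75 + \frac{6922161}{116281} + 49} - \frac{8681}{16500} = - \frac{19853}{\frac{3898855}{116281}} - \frac{8681}{16500} = \left(-19853\right) \frac{116281}{3898855} - \frac{8681}{16500} = - \frac{2308526693}{3898855} - \frac{8681}{16500} = - \frac{7624907278951}{12866221500}$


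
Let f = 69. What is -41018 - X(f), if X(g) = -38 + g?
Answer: -41049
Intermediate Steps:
-41018 - X(f) = -41018 - (-38 + 69) = -41018 - 1*31 = -41018 - 31 = -41049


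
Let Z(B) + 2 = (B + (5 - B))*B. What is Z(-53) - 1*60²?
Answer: -3867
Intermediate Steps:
Z(B) = -2 + 5*B (Z(B) = -2 + (B + (5 - B))*B = -2 + 5*B)
Z(-53) - 1*60² = (-2 + 5*(-53)) - 1*60² = (-2 - 265) - 1*3600 = -267 - 3600 = -3867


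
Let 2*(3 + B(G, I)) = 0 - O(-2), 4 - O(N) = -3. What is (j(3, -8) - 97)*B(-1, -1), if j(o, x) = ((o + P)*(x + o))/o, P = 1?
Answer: 4043/6 ≈ 673.83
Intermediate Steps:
O(N) = 7 (O(N) = 4 - 1*(-3) = 4 + 3 = 7)
j(o, x) = (1 + o)*(o + x)/o (j(o, x) = ((o + 1)*(x + o))/o = ((1 + o)*(o + x))/o = (1 + o)*(o + x)/o)
B(G, I) = -13/2 (B(G, I) = -3 + (0 - 1*7)/2 = -3 + (0 - 7)/2 = -3 + (1/2)*(-7) = -3 - 7/2 = -13/2)
(j(3, -8) - 97)*B(-1, -1) = ((1 + 3 - 8 - 8/3) - 97)*(-13/2) = (-20/3 - 97)*(-13/2) = -311/3*(-13/2) = 4043/6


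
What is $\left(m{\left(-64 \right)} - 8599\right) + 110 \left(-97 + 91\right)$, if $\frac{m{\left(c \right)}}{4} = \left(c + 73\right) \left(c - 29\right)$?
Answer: $-12607$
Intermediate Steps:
$m{\left(c \right)} = 4 \left(-29 + c\right) \left(73 + c\right)$ ($m{\left(c \right)} = 4 \left(c + 73\right) \left(c - 29\right) = 4 \left(73 + c\right) \left(c - 29\right) = 4 \left(73 + c\right) \left(-29 + c\right) = 4 \left(-29 + c\right) \left(73 + c\right)$)
$\left(m{\left(-64 \right)} - 8599\right) + 110 \left(-97 + 91\right) = \left(\left(-8468 + 4 \left(-64\right)^{2} + 176 \left(-64\right)\right) - 8599\right) + 110 \left(-97 + 91\right) = \left(\left(-8468 + 4 \cdot 4096 - 11264\right) - 8599\right) + 110 \left(-6\right) = \left(\left(-8468 + 16384 - 11264\right) - 8599\right) - 660 = \left(-3348 - 8599\right) - 660 = -11947 - 660 = -12607$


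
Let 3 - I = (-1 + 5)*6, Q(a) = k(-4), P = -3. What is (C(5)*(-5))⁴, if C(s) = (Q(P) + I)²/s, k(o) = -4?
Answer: 152587890625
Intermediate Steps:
Q(a) = -4
I = -21 (I = 3 - (-1 + 5)*6 = 3 - 4*6 = 3 - 1*24 = 3 - 24 = -21)
C(s) = 625/s (C(s) = (-4 - 21)²/s = (-25)²/s = 625/s)
(C(5)*(-5))⁴ = ((625/5)*(-5))⁴ = ((625*(⅕))*(-5))⁴ = (125*(-5))⁴ = (-625)⁴ = 152587890625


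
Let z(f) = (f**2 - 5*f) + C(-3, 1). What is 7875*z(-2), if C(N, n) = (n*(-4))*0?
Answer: 110250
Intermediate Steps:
C(N, n) = 0 (C(N, n) = -4*n*0 = 0)
z(f) = f**2 - 5*f (z(f) = (f**2 - 5*f) + 0 = f**2 - 5*f)
7875*z(-2) = 7875*(-2*(-5 - 2)) = 7875*(-2*(-7)) = 7875*14 = 110250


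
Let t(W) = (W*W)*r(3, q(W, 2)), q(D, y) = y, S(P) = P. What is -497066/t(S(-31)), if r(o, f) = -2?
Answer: 248533/961 ≈ 258.62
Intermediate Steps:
t(W) = -2*W² (t(W) = (W*W)*(-2) = W²*(-2) = -2*W²)
-497066/t(S(-31)) = -497066/((-2*(-31)²)) = -497066/((-2*961)) = -497066/(-1922) = -497066*(-1/1922) = 248533/961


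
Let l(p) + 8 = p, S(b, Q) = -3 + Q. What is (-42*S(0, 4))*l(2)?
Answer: 252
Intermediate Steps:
l(p) = -8 + p
(-42*S(0, 4))*l(2) = (-42*(-3 + 4))*(-8 + 2) = -42*1*(-6) = -42*(-6) = 252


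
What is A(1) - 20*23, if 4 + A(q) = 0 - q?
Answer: -465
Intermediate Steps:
A(q) = -4 - q (A(q) = -4 + (0 - q) = -4 - q)
A(1) - 20*23 = (-4 - 1*1) - 20*23 = (-4 - 1) - 460 = -5 - 460 = -465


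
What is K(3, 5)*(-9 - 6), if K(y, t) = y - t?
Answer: 30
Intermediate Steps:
K(3, 5)*(-9 - 6) = (3 - 1*5)*(-9 - 6) = (3 - 5)*(-15) = -2*(-15) = 30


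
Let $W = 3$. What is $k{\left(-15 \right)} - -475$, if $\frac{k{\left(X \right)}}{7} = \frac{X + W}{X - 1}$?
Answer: $\frac{1921}{4} \approx 480.25$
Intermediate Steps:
$k{\left(X \right)} = \frac{7 \left(3 + X\right)}{-1 + X}$ ($k{\left(X \right)} = 7 \frac{X + 3}{X - 1} = 7 \frac{3 + X}{-1 + X} = \frac{7 \left(3 + X\right)}{-1 + X}$)
$k{\left(-15 \right)} - -475 = \frac{7 \left(3 - 15\right)}{-1 - 15} - -475 = 7 \frac{1}{-16} \left(-12\right) + 475 = 7 \left(- \frac{1}{16}\right) \left(-12\right) + 475 = \frac{21}{4} + 475 = \frac{1921}{4}$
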